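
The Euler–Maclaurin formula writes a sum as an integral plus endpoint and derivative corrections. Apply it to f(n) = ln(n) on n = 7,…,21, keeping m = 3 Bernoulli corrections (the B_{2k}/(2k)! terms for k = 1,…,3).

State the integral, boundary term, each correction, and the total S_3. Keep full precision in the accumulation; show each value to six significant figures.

Integral: ∫_7^21 ln(x) dx = 36.3136.
Boundary: ½(f(7) + f(21)) = ½(1.94591 + 3.04452) = 2.49522.
Integral + boundary = 38.8088.
Correction k=1: B_{2}/2! · (f^{(1)}(21) − f^{(1)}(7)) = 1/12 · (0.0476190 − 0.142857) = -0.00793651.
Partial sum through k=1: 38.8009.
Correction k=2: B_{4}/4! · (f^{(3)}(21) − f^{(3)}(7)) = −1/720 · (0.000215959 − 0.00583090) = 7.79853e-06.
Partial sum through k=2: 38.8009.
Correction k=3: B_{6}/6! · (f^{(5)}(21) − f^{(5)}(7)) = 1/30240 · (5.87645e-06 − 0.00142798) = -4.70271e-08.

S_3 ≈ 38.8009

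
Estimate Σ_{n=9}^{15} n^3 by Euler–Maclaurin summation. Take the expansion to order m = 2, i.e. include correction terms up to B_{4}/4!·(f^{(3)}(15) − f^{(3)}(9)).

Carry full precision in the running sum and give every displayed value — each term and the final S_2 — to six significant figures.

S_2 ≈ 13104.0

Integral: ∫_9^15 x^3 dx = 11016.0.
½[f(9) + f(15)] = ½[729.000 + 3375.00] = 2052.00.
So far: 13068.0.
Order-1 term: 1/12 · (675.000 − 243.000) = 36.0000.
Partial sum through k=1: 13104.0.
Order-2 term: −1/720 · (6.00000 − 6.00000) = 0.00000.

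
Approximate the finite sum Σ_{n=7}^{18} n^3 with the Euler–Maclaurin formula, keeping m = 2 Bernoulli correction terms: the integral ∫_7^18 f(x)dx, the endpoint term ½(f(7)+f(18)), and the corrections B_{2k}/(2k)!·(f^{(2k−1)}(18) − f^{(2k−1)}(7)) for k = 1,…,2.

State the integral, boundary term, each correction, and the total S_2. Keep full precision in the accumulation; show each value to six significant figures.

The integral term ∫_7^18 x^3 dx = 25643.8.
Boundary: ½(f(7) + f(18)) = ½(343.000 + 5832.00) = 3087.50.
Integral + boundary = 28731.2.
k=1: B_{2}/(2)! × [f^{(1)}(18) − f^{(1)}(7)] = 1/12 × (972.000 − 147.000) = 68.7500.
Partial sum through k=1: 28800.0.
k=2: B_{4}/(4)! × [f^{(3)}(18) − f^{(3)}(7)] = −1/720 × (6.00000 − 6.00000) = 0.00000.

S_2 ≈ 28800.0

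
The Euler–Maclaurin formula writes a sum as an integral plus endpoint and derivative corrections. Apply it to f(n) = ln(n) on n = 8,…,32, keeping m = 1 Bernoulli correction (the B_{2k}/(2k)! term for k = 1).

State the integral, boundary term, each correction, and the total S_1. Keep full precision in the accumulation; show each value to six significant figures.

∫_8^32 ln(x) dx evaluates to 70.2680.
Endpoint term: (f(8) + f(32))/2 = (2.07944 + 3.46574)/2 = 2.77259.
Running total after boundary: 73.0406.
Correction k=1: B_{2}/2! · (f^{(1)}(32) − f^{(1)}(8)) = 1/12 · (0.0312500 − 0.125000) = -0.00781250.

S_1 ≈ 73.0328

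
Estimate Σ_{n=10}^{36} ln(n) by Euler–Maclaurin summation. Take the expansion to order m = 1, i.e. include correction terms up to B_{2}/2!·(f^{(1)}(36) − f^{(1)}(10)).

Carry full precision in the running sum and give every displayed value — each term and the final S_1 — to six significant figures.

The integral term ∫_10^36 ln(x) dx = 79.9808.
Boundary: ½(f(10) + f(36)) = ½(2.30259 + 3.58352) = 2.94305.
Running total after boundary: 82.9239.
k=1: B_{2}/(2)! × [f^{(1)}(36) − f^{(1)}(10)] = 1/12 × (0.0277778 − 0.100000) = -0.00601852.

S_1 ≈ 82.9179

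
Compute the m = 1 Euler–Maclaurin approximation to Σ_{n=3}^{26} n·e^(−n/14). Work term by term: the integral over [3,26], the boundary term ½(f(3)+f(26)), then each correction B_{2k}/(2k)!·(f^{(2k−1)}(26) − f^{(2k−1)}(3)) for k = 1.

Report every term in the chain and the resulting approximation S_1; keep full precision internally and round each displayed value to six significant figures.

S_1 ≈ 107.844

∫_3^26 x·e^(−x/14) dx evaluates to 104.668.
Endpoint term: (f(3) + f(26))/2 = (2.42135 + 4.05907)/2 = 3.24021.
So far: 107.908.
Correction k=1: B_{2}/2! · (f^{(1)}(26) − f^{(1)}(3)) = 1/12 · (-0.133815 − 0.634164) = -0.0639983.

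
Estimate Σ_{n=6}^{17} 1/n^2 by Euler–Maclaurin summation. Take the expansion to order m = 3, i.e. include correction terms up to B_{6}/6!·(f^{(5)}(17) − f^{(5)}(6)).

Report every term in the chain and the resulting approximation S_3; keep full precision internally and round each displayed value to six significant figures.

Integral: ∫_6^17 1/x^2 dx = 0.107843.
Boundary: ½(f(6) + f(17)) = ½(0.0277778 + 0.00346021) = 0.0156190.
So far: 0.123462.
k=1: B_{2}/(2)! × [f^{(1)}(17) − f^{(1)}(6)] = 1/12 × (-0.000407083 − (-0.00925926)) = 0.000737681.
Running total after k=1: 0.124200.
k=2: B_{4}/(4)! × [f^{(3)}(17) − f^{(3)}(6)] = −1/720 × (-1.69031e-05 − (-0.00308642)) = -4.26322e-06.
Running total after k=2: 0.124196.
k=3: B_{6}/(6)! × [f^{(5)}(17) − f^{(5)}(6)] = 1/30240 × (-1.75465e-06 − (-0.00257202)) = 8.49954e-08.

S_3 ≈ 0.124196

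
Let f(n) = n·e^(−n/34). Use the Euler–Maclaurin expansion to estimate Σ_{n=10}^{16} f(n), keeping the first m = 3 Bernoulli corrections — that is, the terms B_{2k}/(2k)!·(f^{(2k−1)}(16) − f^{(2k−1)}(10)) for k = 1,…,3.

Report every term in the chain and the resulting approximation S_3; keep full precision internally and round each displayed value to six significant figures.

S_3 ≈ 61.6302

The integral term ∫_10^16 x·e^(−x/34) dx = 52.9234.
½[f(10) + f(16)] = ½[7.45189 + 9.99416] = 8.72302.
Running total after boundary: 61.6465.
Correction k=1: B_{2}/2! · (f^{(1)}(16) − f^{(1)}(10)) = 1/12 · (0.330689 − 0.526016) = -0.0162772.
Partial sum through k=1: 61.6302.
Correction k=2: B_{4}/4! · (f^{(3)}(16) − f^{(3)}(10)) = −1/720 · (0.00136675 − 0.00174428) = 5.24359e-07.
Partial sum through k=2: 61.6302.
Correction k=3: B_{6}/6! · (f^{(5)}(16) − f^{(5)}(10)) = 1/30240 · (2.11715e-06 − 2.62417e-06) = -1.67664e-11.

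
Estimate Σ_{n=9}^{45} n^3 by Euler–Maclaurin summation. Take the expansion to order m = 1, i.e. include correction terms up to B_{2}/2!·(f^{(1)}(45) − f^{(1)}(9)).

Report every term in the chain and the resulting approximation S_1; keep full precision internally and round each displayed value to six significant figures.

S_1 ≈ 1.06993e+06

The integral term ∫_9^45 x^3 dx = 1.02352e+06.
½[f(9) + f(45)] = ½[729.000 + 91125.0] = 45927.0.
So far: 1.06944e+06.
k=1: B_{2}/(2)! × [f^{(1)}(45) − f^{(1)}(9)] = 1/12 × (6075.00 − 243.000) = 486.000.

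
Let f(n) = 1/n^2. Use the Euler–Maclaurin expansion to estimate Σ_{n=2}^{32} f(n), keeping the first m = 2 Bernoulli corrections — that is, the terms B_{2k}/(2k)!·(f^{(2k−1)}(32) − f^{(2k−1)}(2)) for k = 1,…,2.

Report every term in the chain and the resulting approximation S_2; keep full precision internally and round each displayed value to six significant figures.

S_2 ≈ 0.614025

∫_2^32 1/x^2 dx evaluates to 0.468750.
½[f(2) + f(32)] = ½[0.250000 + 0.000976562] = 0.125488.
Running total after boundary: 0.594238.
Correction k=1: B_{2}/2! · (f^{(1)}(32) − f^{(1)}(2)) = 1/12 · (-6.10352e-05 − (-0.250000)) = 0.0208282.
Partial sum through k=1: 0.615067.
Correction k=2: B_{4}/4! · (f^{(3)}(32) − f^{(3)}(2)) = −1/720 · (-7.15256e-07 − (-0.750000)) = -0.00104167.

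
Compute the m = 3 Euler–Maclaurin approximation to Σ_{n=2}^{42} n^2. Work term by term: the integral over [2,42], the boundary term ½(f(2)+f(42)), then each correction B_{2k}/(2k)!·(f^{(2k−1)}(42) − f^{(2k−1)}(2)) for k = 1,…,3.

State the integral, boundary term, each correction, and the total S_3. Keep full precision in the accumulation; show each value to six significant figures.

∫_2^42 x^2 dx evaluates to 24693.3.
Boundary: ½(f(2) + f(42)) = ½(4.00000 + 1764.00) = 884.000.
Running total after boundary: 25577.3.
Order-1 term: 1/12 · (84.0000 − 4.00000) = 6.66667.
Running total after k=1: 25584.0.
Order-2 term: −1/720 · (0.00000 − 0.00000) = 0.00000.
Running total after k=2: 25584.0.
Order-3 term: 1/30240 · (0.00000 − 0.00000) = 0.00000.

S_3 ≈ 25584.0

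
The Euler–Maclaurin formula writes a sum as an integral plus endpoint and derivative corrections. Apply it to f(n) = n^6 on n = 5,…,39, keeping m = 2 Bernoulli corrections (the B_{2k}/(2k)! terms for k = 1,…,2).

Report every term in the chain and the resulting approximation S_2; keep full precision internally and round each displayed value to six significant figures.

S_2 ≈ 2.14089e+10

∫_5^39 x^6 dx evaluates to 1.96044e+10.
Boundary: ½(f(5) + f(39)) = ½(15625.0 + 3.51874e+09) = 1.75938e+09.
Running total after boundary: 2.13638e+10.
Order-1 term: 1/12 · (5.41345e+08 − 18750.0) = 4.51105e+07.
After k=1: 2.14089e+10.
Order-2 term: −1/720 · (7.11828e+06 − 15000.0) = -9865.67.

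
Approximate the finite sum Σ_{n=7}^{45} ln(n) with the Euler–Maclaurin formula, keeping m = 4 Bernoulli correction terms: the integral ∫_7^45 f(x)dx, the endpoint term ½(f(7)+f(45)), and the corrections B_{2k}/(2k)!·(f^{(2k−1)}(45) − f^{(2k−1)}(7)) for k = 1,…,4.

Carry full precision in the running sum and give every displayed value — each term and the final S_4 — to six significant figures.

Integral: ∫_7^45 ln(x) dx = 119.678.
Endpoint term: (f(7) + f(45))/2 = (1.94591 + 3.80666)/2 = 2.87629.
Integral + boundary = 122.555.
Correction k=1: B_{2}/2! · (f^{(1)}(45) − f^{(1)}(7)) = 1/12 · (0.0222222 − 0.142857) = -0.0100529.
Partial sum through k=1: 122.545.
Correction k=2: B_{4}/4! · (f^{(3)}(45) − f^{(3)}(7)) = −1/720 · (2.19479e-05 − 0.00583090) = 8.06799e-06.
Partial sum through k=2: 122.545.
Correction k=3: B_{6}/6! · (f^{(5)}(45) − f^{(5)}(7)) = 1/30240 · (1.30061e-07 − 0.00142798) = -4.72171e-08.
Partial sum through k=3: 122.545.
Correction k=4: B_{8}/8! · (f^{(7)}(45) − f^{(7)}(7)) = −1/1209600 · (1.92684e-09 − 0.000874271) = 7.22776e-10.

S_4 ≈ 122.545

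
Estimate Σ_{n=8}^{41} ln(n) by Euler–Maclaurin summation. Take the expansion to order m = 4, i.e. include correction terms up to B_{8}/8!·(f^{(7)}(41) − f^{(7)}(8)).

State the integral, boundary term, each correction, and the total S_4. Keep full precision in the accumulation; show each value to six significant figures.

The integral term ∫_8^41 ln(x) dx = 102.621.
½[f(8) + f(41)] = ½[2.07944 + 3.71357] = 2.89651.
Running total after boundary: 105.517.
Correction k=1: B_{2}/2! · (f^{(1)}(41) − f^{(1)}(8)) = 1/12 · (0.0243902 − 0.125000) = -0.00838415.
Partial sum through k=1: 105.509.
Correction k=2: B_{4}/4! · (f^{(3)}(41) − f^{(3)}(8)) = −1/720 · (2.90187e-05 − 0.00390625) = 5.38504e-06.
Partial sum through k=2: 105.509.
Correction k=3: B_{6}/6! · (f^{(5)}(41) − f^{(5)}(8)) = 1/30240 · (2.07153e-07 − 0.000732422) = -2.42134e-08.
Partial sum through k=3: 105.509.
Correction k=4: B_{8}/8! · (f^{(7)}(41) − f^{(7)}(8)) = −1/1209600 · (3.69697e-09 − 0.000343323) = 2.83829e-10.

S_4 ≈ 105.509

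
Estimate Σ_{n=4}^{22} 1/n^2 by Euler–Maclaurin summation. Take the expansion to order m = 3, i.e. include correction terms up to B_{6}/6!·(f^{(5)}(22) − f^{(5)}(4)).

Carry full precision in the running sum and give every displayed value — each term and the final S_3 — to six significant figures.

S_3 ≈ 0.239386

∫_4^22 1/x^2 dx evaluates to 0.204545.
½[f(4) + f(22)] = ½[0.0625000 + 0.00206612] = 0.0322831.
Running total after boundary: 0.236829.
k=1: B_{2}/(2)! × [f^{(1)}(22) − f^{(1)}(4)] = 1/12 × (-0.000187829 − (-0.0312500)) = 0.00258851.
After k=1: 0.239417.
k=2: B_{4}/(4)! × [f^{(3)}(22) − f^{(3)}(4)] = −1/720 × (-4.65691e-06 − (-0.0234375)) = -3.25456e-05.
After k=2: 0.239384.
k=3: B_{6}/(6)! × [f^{(5)}(22) − f^{(5)}(4)] = 1/30240 × (-2.88651e-07 − (-0.0439453)) = 1.45321e-06.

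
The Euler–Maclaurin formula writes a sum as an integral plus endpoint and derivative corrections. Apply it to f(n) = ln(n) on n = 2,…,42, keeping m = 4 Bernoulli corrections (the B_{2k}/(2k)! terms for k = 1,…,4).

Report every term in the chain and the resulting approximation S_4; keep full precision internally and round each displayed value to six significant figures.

S_4 ≈ 117.772

The integral term ∫_2^42 ln(x) dx = 115.596.
½[f(2) + f(42)] = ½[0.693147 + 3.73767] = 2.21541.
So far: 117.811.
k=1: B_{2}/(2)! × [f^{(1)}(42) − f^{(1)}(2)] = 1/12 × (0.0238095 − 0.500000) = -0.0396825.
After k=1: 117.772.
k=2: B_{4}/(4)! × [f^{(3)}(42) − f^{(3)}(2)] = −1/720 × (2.69949e-05 − 0.250000) = 0.000347185.
After k=2: 117.772.
k=3: B_{6}/(6)! × [f^{(5)}(42) − f^{(5)}(2)] = 1/30240 × (1.83639e-07 − 0.750000) = -2.48016e-05.
After k=3: 117.772.
k=4: B_{8}/(8)! × [f^{(7)}(42) − f^{(7)}(2)] = −1/1209600 × (3.12311e-09 − 5.62500) = 4.65030e-06.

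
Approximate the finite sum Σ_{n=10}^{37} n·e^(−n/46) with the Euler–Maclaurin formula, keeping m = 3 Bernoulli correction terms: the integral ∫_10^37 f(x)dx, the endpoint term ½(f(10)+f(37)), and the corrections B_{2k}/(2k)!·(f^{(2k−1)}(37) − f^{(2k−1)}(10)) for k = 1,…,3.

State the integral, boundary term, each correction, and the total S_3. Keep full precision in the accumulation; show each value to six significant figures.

∫_10^37 x·e^(−x/46) dx evaluates to 364.593.
½[f(10) + f(37)] = ½[8.04615 + 16.5530] = 12.2996.
So far: 376.893.
Correction k=1: B_{2}/2! · (f^{(1)}(37) − f^{(1)}(10)) = 1/12 · (0.0875308 − 0.629699) = -0.0451807.
After k=1: 376.847.
Correction k=2: B_{4}/4! · (f^{(3)}(37) − f^{(3)}(10)) = −1/720 · (0.000464220 − 0.00105809) = 8.24826e-07.
After k=2: 376.847.
Correction k=3: B_{6}/6! · (f^{(5)}(37) − f^{(5)}(10)) = 1/30240 · (4.19222e-07 − 8.59452e-07) = -1.45579e-11.

S_3 ≈ 376.847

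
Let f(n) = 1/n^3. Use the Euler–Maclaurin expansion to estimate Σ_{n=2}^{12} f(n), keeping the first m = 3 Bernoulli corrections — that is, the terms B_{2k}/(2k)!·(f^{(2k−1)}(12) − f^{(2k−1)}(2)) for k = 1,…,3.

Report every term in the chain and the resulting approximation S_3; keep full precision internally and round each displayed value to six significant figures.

S_3 ≈ 0.198954

The integral term ∫_2^12 1/x^3 dx = 0.121528.
Endpoint term: (f(2) + f(12))/2 = (0.125000 + 0.000578704)/2 = 0.0627894.
Running total after boundary: 0.184317.
Order-1 term: 1/12 · (-0.000144676 − (-0.187500)) = 0.0156129.
Running total after k=1: 0.199930.
Order-2 term: −1/720 · (-2.00939e-05 − (-0.937500)) = -0.00130206.
Running total after k=2: 0.198628.
Order-3 term: 1/30240 · (-5.86071e-06 − (-9.84375)) = 0.000325521.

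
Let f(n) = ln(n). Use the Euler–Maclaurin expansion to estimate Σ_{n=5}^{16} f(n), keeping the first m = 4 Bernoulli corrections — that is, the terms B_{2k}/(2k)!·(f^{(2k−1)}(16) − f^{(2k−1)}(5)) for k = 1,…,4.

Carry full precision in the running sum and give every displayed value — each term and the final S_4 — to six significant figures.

Integral: ∫_5^16 ln(x) dx = 25.3142.
Boundary: ½(f(5) + f(16)) = ½(1.60944 + 2.77259) = 2.19101.
Running total after boundary: 27.5052.
k=1: B_{2}/(2)! × [f^{(1)}(16) − f^{(1)}(5)] = 1/12 × (0.0625000 − 0.200000) = -0.0114583.
Running total after k=1: 27.4938.
k=2: B_{4}/(4)! × [f^{(3)}(16) − f^{(3)}(5)] = −1/720 × (0.000488281 − 0.0160000) = 2.15441e-05.
Running total after k=2: 27.4938.
k=3: B_{6}/(6)! × [f^{(5)}(16) − f^{(5)}(5)] = 1/30240 × (2.28882e-05 − 0.00768000) = -2.53211e-07.
Running total after k=3: 27.4938.
k=4: B_{8}/(8)! × [f^{(7)}(16) − f^{(7)}(5)] = −1/1209600 × (2.68221e-06 − 0.00921600) = 7.61683e-09.

S_4 ≈ 27.4938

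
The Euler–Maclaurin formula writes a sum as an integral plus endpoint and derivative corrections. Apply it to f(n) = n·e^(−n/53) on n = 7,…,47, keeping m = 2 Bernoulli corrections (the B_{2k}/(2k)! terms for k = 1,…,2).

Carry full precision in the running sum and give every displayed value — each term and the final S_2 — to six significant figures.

S_2 ≈ 615.775

The integral term ∫_7^47 x·e^(−x/53) dx = 603.086.
Endpoint term: (f(7) + f(47))/2 = (6.13392 + 19.3628)/2 = 12.7484.
Integral + boundary = 615.835.
Correction k=1: B_{2}/2! · (f^{(1)}(47) − f^{(1)}(7)) = 1/12 · (0.0466387 − 0.760540) = -0.0594918.
Partial sum through k=1: 615.775.
Correction k=2: B_{4}/4! · (f^{(3)}(47) − f^{(3)}(7)) = −1/720 · (0.000309928 − 0.000894657) = 8.12122e-07.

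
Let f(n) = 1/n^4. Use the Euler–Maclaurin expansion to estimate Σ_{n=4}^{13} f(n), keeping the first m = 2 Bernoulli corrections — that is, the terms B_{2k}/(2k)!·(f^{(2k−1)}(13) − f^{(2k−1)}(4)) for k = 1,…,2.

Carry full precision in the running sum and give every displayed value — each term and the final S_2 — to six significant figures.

S_2 ≈ 0.00734170

∫_4^13 1/x^4 dx evaluates to 0.00505661.
½[f(4) + f(13)] = ½[0.00390625 + 3.50128e-05] = 0.00197063.
So far: 0.00702724.
Order-1 term: 1/12 · (-1.07732e-05 − (-0.00390625)) = 0.000324623.
Partial sum through k=1: 0.00735187.
Order-2 term: −1/720 · (-1.91240e-06 − (-0.00732422)) = -1.01699e-05.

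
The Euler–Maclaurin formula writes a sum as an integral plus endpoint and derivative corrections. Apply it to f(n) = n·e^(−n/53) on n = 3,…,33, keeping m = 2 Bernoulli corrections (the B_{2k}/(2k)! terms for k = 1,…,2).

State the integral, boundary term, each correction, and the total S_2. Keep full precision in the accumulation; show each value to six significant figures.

S_2 ≈ 369.397

∫_3^33 x·e^(−x/53) dx evaluates to 359.184.
Boundary: ½(f(3) + f(33)) = ½(2.83491 + 17.7053) = 10.2701.
Running total after boundary: 369.454.
k=1: B_{2}/(2)! × [f^{(1)}(33) − f^{(1)}(3)] = 1/12 × (0.202462 − 0.891480) = -0.0574181.
Partial sum through k=1: 369.397.
k=2: B_{4}/(4)! × [f^{(3)}(33) − f^{(3)}(3)] = −1/720 × (0.000454081 − 0.000990180) = 7.44583e-07.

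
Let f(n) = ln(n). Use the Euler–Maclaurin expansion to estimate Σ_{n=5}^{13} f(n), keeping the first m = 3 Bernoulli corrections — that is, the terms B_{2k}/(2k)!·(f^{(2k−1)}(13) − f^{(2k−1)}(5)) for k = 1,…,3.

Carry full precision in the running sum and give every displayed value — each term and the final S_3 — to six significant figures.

S_3 ≈ 19.3741

Integral: ∫_5^13 ln(x) dx = 17.2972.
Endpoint term: (f(5) + f(13))/2 = (1.60944 + 2.56495)/2 = 2.08719.
Running total after boundary: 19.3843.
Correction k=1: B_{2}/2! · (f^{(1)}(13) − f^{(1)}(5)) = 1/12 · (0.0769231 − 0.200000) = -0.0102564.
Running total after k=1: 19.3741.
Correction k=2: B_{4}/4! · (f^{(3)}(13) − f^{(3)}(5)) = −1/720 · (0.000910332 − 0.0160000) = 2.09579e-05.
Running total after k=2: 19.3741.
Correction k=3: B_{6}/6! · (f^{(5)}(13) − f^{(5)}(5)) = 1/30240 · (6.46390e-05 − 0.00768000) = -2.51831e-07.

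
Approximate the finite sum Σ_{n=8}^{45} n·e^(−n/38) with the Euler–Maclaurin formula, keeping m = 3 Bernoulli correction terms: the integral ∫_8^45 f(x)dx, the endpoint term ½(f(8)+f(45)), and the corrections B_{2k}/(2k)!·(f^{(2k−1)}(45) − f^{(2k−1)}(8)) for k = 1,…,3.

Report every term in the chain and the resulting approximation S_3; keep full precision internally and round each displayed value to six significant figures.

S_3 ≈ 461.138

Integral: ∫_8^45 x·e^(−x/38) dx = 451.071.
Endpoint term: (f(8) + f(45))/2 = (6.48126 + 13.7694)/2 = 10.1254.
Integral + boundary = 461.196.
Correction k=1: B_{2}/2! · (f^{(1)}(45) − f^{(1)}(8)) = 1/12 · (-0.0563661 − 0.639598) = -0.0579970.
Running total after k=1: 461.138.
Correction k=2: B_{4}/4! · (f^{(3)}(45) − f^{(3)}(8)) = −1/720 · (0.000384771 − 0.00156504) = 1.63926e-06.
Running total after k=2: 461.138.
Correction k=3: B_{6}/6! · (f^{(5)}(45) − f^{(5)}(8)) = 1/30240 · (5.59956e-07 − 1.86090e-06) = -4.30206e-11.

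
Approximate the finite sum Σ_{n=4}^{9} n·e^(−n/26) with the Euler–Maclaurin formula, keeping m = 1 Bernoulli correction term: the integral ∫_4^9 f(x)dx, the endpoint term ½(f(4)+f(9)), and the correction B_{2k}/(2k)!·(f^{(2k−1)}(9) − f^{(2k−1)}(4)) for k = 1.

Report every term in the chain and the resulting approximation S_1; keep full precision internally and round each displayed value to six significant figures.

S_1 ≈ 29.9139

The integral term ∫_4^9 x·e^(−x/26) dx = 25.0377.
Endpoint term: (f(4) + f(9))/2 = (3.42962 + 6.36663)/2 = 4.89812.
Integral + boundary = 29.9359.
k=1: B_{2}/(2)! × [f^{(1)}(9) − f^{(1)}(4)] = 1/12 × (0.462533 − 0.725496) = -0.0219135.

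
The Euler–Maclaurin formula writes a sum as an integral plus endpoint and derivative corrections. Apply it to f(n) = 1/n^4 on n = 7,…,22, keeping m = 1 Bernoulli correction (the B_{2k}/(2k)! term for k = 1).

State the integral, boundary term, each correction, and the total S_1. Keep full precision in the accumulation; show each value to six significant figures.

S_1 ≈ 0.00117066

The integral term ∫_7^22 1/x^4 dx = 0.000940513.
Boundary: ½(f(7) + f(22)) = ½(0.000416493 + 4.26883e-06) = 0.000210381.
Running total after boundary: 0.00115089.
Correction k=1: B_{2}/2! · (f^{(1)}(22) − f^{(1)}(7)) = 1/12 · (-7.76152e-07 − (-0.000237996)) = 1.97683e-05.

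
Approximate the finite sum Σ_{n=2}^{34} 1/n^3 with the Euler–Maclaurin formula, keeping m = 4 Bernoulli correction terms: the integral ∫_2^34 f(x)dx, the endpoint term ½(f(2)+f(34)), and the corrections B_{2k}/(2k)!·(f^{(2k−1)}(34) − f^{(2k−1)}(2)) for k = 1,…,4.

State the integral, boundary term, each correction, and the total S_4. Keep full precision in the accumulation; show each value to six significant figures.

S_4 ≈ 0.201582

Integral: ∫_2^34 1/x^3 dx = 0.124567.
½[f(2) + f(34)] = ½[0.125000 + 2.54427e-05] = 0.0625127.
So far: 0.187080.
k=1: B_{2}/(2)! × [f^{(1)}(34) − f^{(1)}(2)] = 1/12 × (-2.24494e-06 − (-0.187500)) = 0.0156248.
After k=1: 0.202705.
k=2: B_{4}/(4)! × [f^{(3)}(34) − f^{(3)}(2)] = −1/720 × (-3.88399e-08 − (-0.937500)) = -0.00130208.
After k=2: 0.201403.
k=3: B_{6}/(6)! × [f^{(5)}(34) − f^{(5)}(2)] = 1/30240 × (-1.41114e-09 − (-9.84375)) = 0.000325521.
After k=3: 0.201728.
k=4: B_{8}/(8)! × [f^{(7)}(34) − f^{(7)}(2)] = −1/1209600 × (-8.78909e-11 − (-177.188)) = -0.000146484.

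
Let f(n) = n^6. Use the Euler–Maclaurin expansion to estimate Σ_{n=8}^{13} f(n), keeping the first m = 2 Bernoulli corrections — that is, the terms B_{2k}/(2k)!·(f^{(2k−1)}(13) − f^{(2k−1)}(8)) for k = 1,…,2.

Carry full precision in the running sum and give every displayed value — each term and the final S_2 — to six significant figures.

Integral: ∫_8^13 x^6 dx = 8.66448e+06.
Boundary: ½(f(8) + f(13)) = ½(262144 + 4.82681e+06) = 2.54448e+06.
Integral + boundary = 1.12090e+07.
Order-1 term: 1/12 · (2.22776e+06 − 196608) = 169262.
Partial sum through k=1: 1.13782e+07.
Order-2 term: −1/720 · (263640 − 61440.0) = -280.833.

S_2 ≈ 1.13779e+07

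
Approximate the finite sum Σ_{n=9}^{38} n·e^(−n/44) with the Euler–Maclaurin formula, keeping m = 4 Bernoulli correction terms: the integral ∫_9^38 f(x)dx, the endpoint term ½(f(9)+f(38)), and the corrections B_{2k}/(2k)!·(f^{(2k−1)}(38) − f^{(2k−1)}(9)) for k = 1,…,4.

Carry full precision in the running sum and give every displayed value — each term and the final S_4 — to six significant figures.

S_4 ≈ 391.024

Integral: ∫_9^38 x·e^(−x/44) dx = 379.394.
Endpoint term: (f(9) + f(38))/2 = (7.33516 + 16.0218)/2 = 11.6785.
Integral + boundary = 391.073.
k=1: B_{2}/(2)! × [f^{(1)}(38) − f^{(1)}(9)] = 1/12 × (0.0574945 − 0.648310) = -0.0492346.
Partial sum through k=1: 391.024.
k=2: B_{4}/(4)! × [f^{(3)}(38) − f^{(3)}(9)] = −1/720 × (0.000465262 − 0.00117683) = 9.88291e-07.
Partial sum through k=2: 391.024.
k=3: B_{6}/(6)! × [f^{(5)}(38) − f^{(5)}(9)] = 1/30240 × (4.65303e-07 − 1.04276e-06) = -1.90960e-11.
Partial sum through k=3: 391.024.
k=4: B_{8}/(8)! × [f^{(7)}(38) − f^{(7)}(9)] = −1/1209600 × (3.56552e-10 − 7.63255e-10) = 3.36229e-16.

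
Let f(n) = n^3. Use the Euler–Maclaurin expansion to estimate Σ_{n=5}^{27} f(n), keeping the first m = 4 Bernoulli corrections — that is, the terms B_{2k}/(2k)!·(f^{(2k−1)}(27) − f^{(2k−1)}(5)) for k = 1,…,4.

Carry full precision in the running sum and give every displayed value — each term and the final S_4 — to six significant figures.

The integral term ∫_5^27 x^3 dx = 132704.
½[f(5) + f(27)] = ½[125.000 + 19683.0] = 9904.00.
So far: 142608.
Correction k=1: B_{2}/2! · (f^{(1)}(27) − f^{(1)}(5)) = 1/12 · (2187.00 − 75.0000) = 176.000.
Partial sum through k=1: 142784.
Correction k=2: B_{4}/4! · (f^{(3)}(27) − f^{(3)}(5)) = −1/720 · (6.00000 − 6.00000) = 0.00000.
Partial sum through k=2: 142784.
Correction k=3: B_{6}/6! · (f^{(5)}(27) − f^{(5)}(5)) = 1/30240 · (0.00000 − 0.00000) = 0.00000.
Partial sum through k=3: 142784.
Correction k=4: B_{8}/8! · (f^{(7)}(27) − f^{(7)}(5)) = −1/1209600 · (0.00000 − 0.00000) = 0.00000.

S_4 ≈ 142784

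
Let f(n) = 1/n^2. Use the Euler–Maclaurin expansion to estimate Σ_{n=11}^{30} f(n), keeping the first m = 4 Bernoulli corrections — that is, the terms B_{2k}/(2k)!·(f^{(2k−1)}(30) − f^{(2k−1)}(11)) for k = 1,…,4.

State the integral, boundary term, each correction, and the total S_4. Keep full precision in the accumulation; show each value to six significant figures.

∫_11^30 1/x^2 dx evaluates to 0.0575758.
Boundary: ½(f(11) + f(30)) = ½(0.00826446 + 0.00111111) = 0.00468779.
So far: 0.0622635.
Order-1 term: 1/12 · (-7.40741e-05 − (-0.00150263)) = 0.000119046.
Running total after k=1: 0.0623826.
Order-2 term: −1/720 · (-9.87654e-07 − (-0.000149021)) = -2.05602e-07.
Running total after k=2: 0.0623824.
Order-3 term: 1/30240 · (-3.29218e-08 − (-3.69474e-05)) = 1.22072e-09.
Running total after k=3: 0.0623824.
Order-4 term: −1/1209600 · (-2.04847e-09 − (-1.70996e-05)) = -1.41349e-11.

S_4 ≈ 0.0623824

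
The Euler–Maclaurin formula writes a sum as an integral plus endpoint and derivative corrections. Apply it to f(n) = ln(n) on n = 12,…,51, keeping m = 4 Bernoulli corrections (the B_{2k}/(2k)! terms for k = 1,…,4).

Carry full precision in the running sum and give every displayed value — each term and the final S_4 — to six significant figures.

Integral: ∫_12^51 ln(x) dx = 131.704.
Endpoint term: (f(12) + f(51))/2 = (2.48491 + 3.93183)/2 = 3.20837.
So far: 134.913.
Correction k=1: B_{2}/2! · (f^{(1)}(51) − f^{(1)}(12)) = 1/12 · (0.0196078 − 0.0833333) = -0.00531046.
Running total after k=1: 134.907.
Correction k=2: B_{4}/4! · (f^{(3)}(51) − f^{(3)}(12)) = −1/720 · (1.50772e-05 − 0.00115741) = 1.58657e-06.
Running total after k=2: 134.907.
Correction k=3: B_{6}/6! · (f^{(5)}(51) − f^{(5)}(12)) = 1/30240 · (6.95601e-08 − 9.64506e-05) = -3.18720e-09.
Running total after k=3: 134.907.
Correction k=4: B_{8}/8! · (f^{(7)}(51) − f^{(7)}(12)) = −1/1209600 · (8.02308e-10 − 2.00939e-05) = 1.66113e-11.

S_4 ≈ 134.907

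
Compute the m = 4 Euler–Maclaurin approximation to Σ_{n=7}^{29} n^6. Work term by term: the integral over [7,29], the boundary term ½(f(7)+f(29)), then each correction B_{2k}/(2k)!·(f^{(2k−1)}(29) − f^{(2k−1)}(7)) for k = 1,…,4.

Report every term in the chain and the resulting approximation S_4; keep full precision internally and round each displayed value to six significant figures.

∫_7^29 x^6 dx evaluates to 2.46415e+09.
Endpoint term: (f(7) + f(29))/2 = (117649 + 5.94823e+08)/2 = 2.97470e+08.
Running total after boundary: 2.76162e+09.
Order-1 term: 1/12 · (1.23067e+08 − 100842) = 1.02472e+07.
Running total after k=1: 2.77187e+09.
Order-2 term: −1/720 · (2.92668e+06 − 41160.0) = -4007.67.
Running total after k=2: 2.77186e+09.
Order-3 term: 1/30240 · (20880.0 − 5040.00) = 0.523810.
Running total after k=3: 2.77186e+09.
Order-4 term: −1/1209600 · (0.00000 − 0.00000) = 0.00000.

S_4 ≈ 2.77186e+09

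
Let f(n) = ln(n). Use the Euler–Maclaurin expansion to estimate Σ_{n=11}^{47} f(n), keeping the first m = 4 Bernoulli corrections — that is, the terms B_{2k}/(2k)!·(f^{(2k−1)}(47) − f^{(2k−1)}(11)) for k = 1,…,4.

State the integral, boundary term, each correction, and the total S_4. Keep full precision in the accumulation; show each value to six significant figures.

S_4 ≈ 121.698

The integral term ∫_11^47 ln(x) dx = 118.580.
Boundary: ½(f(11) + f(47)) = ½(2.39790 + 3.85015) = 3.12402.
Running total after boundary: 121.704.
k=1: B_{2}/(2)! × [f^{(1)}(47) − f^{(1)}(11)] = 1/12 × (0.0212766 − 0.0909091) = -0.00580271.
Partial sum through k=1: 121.698.
k=2: B_{4}/(4)! × [f^{(3)}(47) − f^{(3)}(11)] = −1/720 × (1.92636e-05 − 0.00150263) = 2.06023e-06.
Partial sum through k=2: 121.698.
k=3: B_{6}/(6)! × [f^{(5)}(47) − f^{(5)}(11)] = 1/30240 × (1.04646e-07 − 0.000149021) = -4.92449e-09.
Partial sum through k=3: 121.698.
k=4: B_{8}/(8)! × [f^{(7)}(47) − f^{(7)}(11)] = −1/1209600 × (1.42117e-09 − 3.69474e-05) = 3.05440e-11.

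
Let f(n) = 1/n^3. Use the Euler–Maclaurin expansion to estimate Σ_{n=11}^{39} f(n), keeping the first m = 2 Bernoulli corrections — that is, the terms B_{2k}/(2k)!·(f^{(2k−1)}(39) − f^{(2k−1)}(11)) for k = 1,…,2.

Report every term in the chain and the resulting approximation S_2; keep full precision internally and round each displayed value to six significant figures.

∫_11^39 1/x^3 dx evaluates to 0.00380350.
Boundary: ½(f(11) + f(39)) = ½(0.000751315 + 1.68580e-05) = 0.000384086.
Running total after boundary: 0.00418759.
Order-1 term: 1/12 · (-1.29677e-06 − (-0.000204904)) = 1.69673e-05.
Partial sum through k=1: 0.00420455.
Order-2 term: −1/720 · (-1.70515e-08 − (-3.38684e-05)) = -4.70158e-08.

S_2 ≈ 0.00420451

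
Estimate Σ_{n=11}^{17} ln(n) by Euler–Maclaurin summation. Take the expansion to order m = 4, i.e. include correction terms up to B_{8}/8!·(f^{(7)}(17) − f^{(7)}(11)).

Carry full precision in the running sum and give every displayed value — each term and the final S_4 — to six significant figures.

Integral: ∫_11^17 ln(x) dx = 15.7878.
Boundary: ½(f(11) + f(17)) = ½(2.39790 + 2.83321) = 2.61555.
Running total after boundary: 18.4033.
Order-1 term: 1/12 · (0.0588235 − 0.0909091) = -0.00267380.
Running total after k=1: 18.4007.
Order-2 term: −1/720 · (0.000407083 − 0.00150263) = 1.52159e-06.
Running total after k=2: 18.4007.
Order-3 term: 1/30240 · (1.69031e-05 − 0.000149021) = -4.36898e-09.
Running total after k=3: 18.4007.
Order-4 term: −1/1209600 · (1.75465e-06 − 3.69474e-05) = 2.90945e-11.

S_4 ≈ 18.4007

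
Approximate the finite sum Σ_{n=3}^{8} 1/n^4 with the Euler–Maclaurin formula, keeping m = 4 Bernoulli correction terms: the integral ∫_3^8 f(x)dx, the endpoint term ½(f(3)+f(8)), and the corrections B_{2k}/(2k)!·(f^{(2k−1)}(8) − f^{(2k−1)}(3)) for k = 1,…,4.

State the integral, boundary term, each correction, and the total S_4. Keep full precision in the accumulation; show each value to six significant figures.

S_4 ≈ 0.0192835

The integral term ∫_3^8 1/x^4 dx = 0.0116946.
Boundary: ½(f(3) + f(8)) = ½(0.0123457 + 0.000244141) = 0.00629491.
Integral + boundary = 0.0179895.
Order-1 term: 1/12 · (-0.000122070 − (-0.0164609)) = 0.00136157.
Partial sum through k=1: 0.0193511.
Order-2 term: −1/720 · (-5.72205e-05 − (-0.0548697)) = -7.61284e-05.
Partial sum through k=2: 0.0192750.
Order-3 term: 1/30240 · (-5.00679e-05 − (-0.341411)) = 1.12884e-05.
Partial sum through k=3: 0.0192863.
Order-4 term: −1/1209600 · (-7.04080e-05 − (-3.41411)) = -2.82246e-06.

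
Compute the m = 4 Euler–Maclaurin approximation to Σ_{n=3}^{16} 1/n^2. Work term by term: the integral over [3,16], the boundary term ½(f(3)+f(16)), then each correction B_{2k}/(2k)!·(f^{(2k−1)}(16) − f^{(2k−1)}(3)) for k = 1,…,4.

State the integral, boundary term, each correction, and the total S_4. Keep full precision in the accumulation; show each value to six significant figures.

Integral: ∫_3^16 1/x^2 dx = 0.270833.
Endpoint term: (f(3) + f(16))/2 = (0.111111 + 0.00390625)/2 = 0.0575087.
Integral + boundary = 0.328342.
k=1: B_{2}/(2)! × [f^{(1)}(16) − f^{(1)}(3)] = 1/12 × (-0.000488281 − (-0.0740741)) = 0.00613215.
After k=1: 0.334474.
k=2: B_{4}/(4)! × [f^{(3)}(16) − f^{(3)}(3)] = −1/720 × (-2.28882e-05 − (-0.0987654)) = -0.000137142.
After k=2: 0.334337.
k=3: B_{6}/(6)! × [f^{(5)}(16) − f^{(5)}(3)] = 1/30240 × (-2.68221e-06 − (-0.329218)) = 1.08868e-05.
After k=3: 0.334348.
k=4: B_{8}/(8)! × [f^{(7)}(16) − f^{(7)}(3)] = −1/1209600 × (-5.86733e-07 − (-2.04847)) = -1.69351e-06.

S_4 ≈ 0.334346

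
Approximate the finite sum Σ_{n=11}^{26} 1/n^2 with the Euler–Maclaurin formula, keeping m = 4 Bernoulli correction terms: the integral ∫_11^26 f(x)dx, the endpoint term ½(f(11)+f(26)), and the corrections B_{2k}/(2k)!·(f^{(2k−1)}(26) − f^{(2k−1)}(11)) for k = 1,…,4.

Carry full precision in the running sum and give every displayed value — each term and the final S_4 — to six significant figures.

∫_11^26 1/x^2 dx evaluates to 0.0524476.
Boundary: ½(f(11) + f(26)) = ½(0.00826446 + 0.00147929) = 0.00487188.
Running total after boundary: 0.0573194.
k=1: B_{2}/(2)! × [f^{(1)}(26) − f^{(1)}(11)] = 1/12 × (-0.000113792 − (-0.00150263)) = 0.000115737.
Partial sum through k=1: 0.0574352.
k=2: B_{4}/(4)! × [f^{(3)}(26) − f^{(3)}(11)] = −1/720 × (-2.01997e-06 − (-0.000149021)) = -2.04168e-07.
Partial sum through k=2: 0.0574350.
k=3: B_{6}/(6)! × [f^{(5)}(26) − f^{(5)}(11)] = 1/30240 × (-8.96436e-08 − (-3.69474e-05)) = 1.21884e-09.
Partial sum through k=3: 0.0574350.
k=4: B_{8}/(8)! × [f^{(7)}(26) − f^{(7)}(11)] = −1/1209600 × (-7.42609e-09 − (-1.70996e-05)) = -1.41304e-11.

S_4 ≈ 0.0574350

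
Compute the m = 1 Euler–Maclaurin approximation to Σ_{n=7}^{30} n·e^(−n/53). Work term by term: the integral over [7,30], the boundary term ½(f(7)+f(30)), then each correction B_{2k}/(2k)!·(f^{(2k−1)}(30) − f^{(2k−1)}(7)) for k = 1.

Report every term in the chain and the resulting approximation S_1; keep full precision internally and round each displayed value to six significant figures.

∫_7^30 x·e^(−x/53) dx evaluates to 288.931.
Endpoint term: (f(7) + f(30))/2 = (6.13392 + 17.0331)/2 = 11.5835.
Integral + boundary = 300.515.
Order-1 term: 1/12 · (0.246391 − 0.760540) = -0.0428458.

S_1 ≈ 300.472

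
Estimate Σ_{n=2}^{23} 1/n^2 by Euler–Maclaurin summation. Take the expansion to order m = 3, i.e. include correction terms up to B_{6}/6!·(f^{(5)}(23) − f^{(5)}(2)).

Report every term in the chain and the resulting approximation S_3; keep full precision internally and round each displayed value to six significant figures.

Integral: ∫_2^23 1/x^2 dx = 0.456522.
½[f(2) + f(23)] = ½[0.250000 + 0.00189036] = 0.125945.
So far: 0.582467.
k=1: B_{2}/(2)! × [f^{(1)}(23) − f^{(1)}(2)] = 1/12 × (-0.000164379 − (-0.250000)) = 0.0208196.
Partial sum through k=1: 0.603287.
k=2: B_{4}/(4)! × [f^{(3)}(23) − f^{(3)}(2)] = −1/720 × (-3.72883e-06 − (-0.750000)) = -0.00104166.
Partial sum through k=2: 0.602245.
k=3: B_{6}/(6)! × [f^{(5)}(23) − f^{(5)}(2)] = 1/30240 × (-2.11465e-07 − (-5.62500)) = 0.000186012.

S_3 ≈ 0.602431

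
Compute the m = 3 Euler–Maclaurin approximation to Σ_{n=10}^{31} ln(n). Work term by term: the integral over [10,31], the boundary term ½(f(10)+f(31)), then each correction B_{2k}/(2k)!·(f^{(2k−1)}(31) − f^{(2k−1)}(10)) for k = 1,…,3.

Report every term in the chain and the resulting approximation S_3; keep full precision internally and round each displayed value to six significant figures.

S_3 ≈ 65.2904

Integral: ∫_10^31 ln(x) dx = 62.4278.
Endpoint term: (f(10) + f(31))/2 = (2.30259 + 3.43399)/2 = 2.86829.
So far: 65.2960.
Order-1 term: 1/12 · (0.0322581 − 0.100000) = -0.00564516.
Running total after k=1: 65.2904.
Order-2 term: −1/720 · (6.71344e-05 − 0.00200000) = 2.68454e-06.
Running total after k=2: 65.2904.
Order-3 term: 1/30240 · (8.38306e-07 − 0.000240000) = -7.90879e-09.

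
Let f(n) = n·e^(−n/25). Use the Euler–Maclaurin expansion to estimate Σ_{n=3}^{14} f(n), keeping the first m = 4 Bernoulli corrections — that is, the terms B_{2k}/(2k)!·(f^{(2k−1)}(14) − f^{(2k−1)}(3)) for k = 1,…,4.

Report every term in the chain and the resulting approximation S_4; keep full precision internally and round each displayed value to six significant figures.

∫_3^14 x·e^(−x/25) dx evaluates to 63.9155.
Boundary: ½(f(3) + f(14)) = ½(2.66076 + 7.99693) = 5.32884.
Integral + boundary = 69.2443.
k=1: B_{2}/(2)! × [f^{(1)}(14) − f^{(1)}(3)] = 1/12 × (0.251332 − 0.780490) = -0.0440965.
After k=1: 69.2002.
k=2: B_{4}/(4)! × [f^{(3)}(14) − f^{(3)}(3)] = −1/720 × (0.00223000 − 0.00408693) = 2.57907e-06.
After k=2: 69.2002.
k=3: B_{6}/(6)! × [f^{(5)}(14) − f^{(5)}(3)] = 1/30240 × (6.49259e-06 − 1.10801e-05) = -1.51704e-10.
After k=3: 69.2002.
k=4: B_{8}/(8)! × [f^{(7)}(14) − f^{(7)}(3)] = −1/1209600 × (1.50675e-08 − 2.49938e-08) = 8.20631e-15.

S_4 ≈ 69.2002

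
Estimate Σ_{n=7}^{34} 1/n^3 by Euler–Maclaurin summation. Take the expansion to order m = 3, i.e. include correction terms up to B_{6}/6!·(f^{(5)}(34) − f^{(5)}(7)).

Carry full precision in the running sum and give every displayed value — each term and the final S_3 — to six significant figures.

The integral term ∫_7^34 1/x^3 dx = 0.00977156.
Endpoint term: (f(7) + f(34))/2 = (0.00291545 + 2.54427e-05)/2 = 0.00147045.
Running total after boundary: 0.0112420.
k=1: B_{2}/(2)! × [f^{(1)}(34) − f^{(1)}(7)] = 1/12 × (-2.24494e-06 − (-0.00124948)) = 0.000103936.
Running total after k=1: 0.0113459.
k=2: B_{4}/(4)! × [f^{(3)}(34) − f^{(3)}(7)] = −1/720 × (-3.88399e-08 − (-0.000509992)) = -7.08268e-07.
Running total after k=2: 0.0113452.
k=3: B_{6}/(6)! × [f^{(5)}(34) − f^{(5)}(7)] = 1/30240 × (-1.41114e-09 − (-0.000437136)) = 1.44555e-08.

S_3 ≈ 0.0113452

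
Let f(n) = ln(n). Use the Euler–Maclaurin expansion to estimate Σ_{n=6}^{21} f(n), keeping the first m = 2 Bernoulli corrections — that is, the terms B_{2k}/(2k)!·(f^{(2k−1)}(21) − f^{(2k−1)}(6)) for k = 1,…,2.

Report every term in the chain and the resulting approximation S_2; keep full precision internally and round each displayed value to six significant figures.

S_2 ≈ 40.5926

Integral: ∫_6^21 ln(x) dx = 38.1844.
Boundary: ½(f(6) + f(21)) = ½(1.79176 + 3.04452) = 2.41814.
Running total after boundary: 40.6026.
Order-1 term: 1/12 · (0.0476190 − 0.166667) = -0.00992063.
Running total after k=1: 40.5926.
Order-2 term: −1/720 · (0.000215959 − 0.00925926) = 1.25601e-05.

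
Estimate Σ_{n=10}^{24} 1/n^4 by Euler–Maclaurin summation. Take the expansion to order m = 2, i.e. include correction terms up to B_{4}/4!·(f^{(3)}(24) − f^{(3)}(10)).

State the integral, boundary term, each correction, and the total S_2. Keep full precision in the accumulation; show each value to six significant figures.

S_2 ≈ 0.000364003

The integral term ∫_10^24 1/x^4 dx = 0.000309221.
½[f(10) + f(24)] = ½[0.000100000 + 3.01408e-06] = 5.15070e-05.
Integral + boundary = 0.000360728.
Correction k=1: B_{2}/2! · (f^{(1)}(24) − f^{(1)}(10)) = 1/12 · (-5.02347e-07 − (-4.00000e-05)) = 3.29147e-06.
After k=1: 0.000364019.
Correction k=2: B_{4}/4! · (f^{(3)}(24) − f^{(3)}(10)) = −1/720 · (-2.61639e-08 − (-1.20000e-05)) = -1.66303e-08.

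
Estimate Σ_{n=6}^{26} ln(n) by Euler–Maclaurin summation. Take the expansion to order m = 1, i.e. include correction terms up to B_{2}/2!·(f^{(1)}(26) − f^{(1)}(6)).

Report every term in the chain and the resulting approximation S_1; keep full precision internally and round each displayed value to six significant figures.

S_1 ≈ 56.4742

∫_6^26 ln(x) dx evaluates to 53.9600.
½[f(6) + f(26)] = ½[1.79176 + 3.25810] = 2.52493.
Running total after boundary: 56.4849.
k=1: B_{2}/(2)! × [f^{(1)}(26) − f^{(1)}(6)] = 1/12 × (0.0384615 − 0.166667) = -0.0106838.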